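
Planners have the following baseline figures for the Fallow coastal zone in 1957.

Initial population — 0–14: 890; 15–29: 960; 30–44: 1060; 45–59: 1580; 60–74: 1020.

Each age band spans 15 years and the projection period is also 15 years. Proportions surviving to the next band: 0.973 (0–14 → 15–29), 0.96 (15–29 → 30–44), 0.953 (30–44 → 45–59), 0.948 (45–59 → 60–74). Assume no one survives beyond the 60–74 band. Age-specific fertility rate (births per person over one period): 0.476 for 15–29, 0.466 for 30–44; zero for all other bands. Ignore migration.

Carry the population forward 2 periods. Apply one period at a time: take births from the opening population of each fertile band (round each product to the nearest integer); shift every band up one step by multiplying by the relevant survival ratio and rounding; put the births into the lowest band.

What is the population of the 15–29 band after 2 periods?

925

Numbering the groups 1..5 from youngest to oldest:
Period 1:
Births: 960 × 0.476 = 457 ; 1060 × 0.466 = 494 → total 951
Group 2: 890 × 0.973 = 866
Group 3: 960 × 0.96 = 922
Group 4: 1060 × 0.953 = 1010
Group 5: 1580 × 0.948 = 1498
End of period: [951, 866, 922, 1010, 1498]
Period 2:
Births: 866 × 0.476 = 412 ; 922 × 0.466 = 430 → total 842
Group 2: 951 × 0.973 = 925
Group 3: 866 × 0.96 = 831
Group 4: 922 × 0.953 = 879
Group 5: 1010 × 0.948 = 957
End of period: [842, 925, 831, 879, 957]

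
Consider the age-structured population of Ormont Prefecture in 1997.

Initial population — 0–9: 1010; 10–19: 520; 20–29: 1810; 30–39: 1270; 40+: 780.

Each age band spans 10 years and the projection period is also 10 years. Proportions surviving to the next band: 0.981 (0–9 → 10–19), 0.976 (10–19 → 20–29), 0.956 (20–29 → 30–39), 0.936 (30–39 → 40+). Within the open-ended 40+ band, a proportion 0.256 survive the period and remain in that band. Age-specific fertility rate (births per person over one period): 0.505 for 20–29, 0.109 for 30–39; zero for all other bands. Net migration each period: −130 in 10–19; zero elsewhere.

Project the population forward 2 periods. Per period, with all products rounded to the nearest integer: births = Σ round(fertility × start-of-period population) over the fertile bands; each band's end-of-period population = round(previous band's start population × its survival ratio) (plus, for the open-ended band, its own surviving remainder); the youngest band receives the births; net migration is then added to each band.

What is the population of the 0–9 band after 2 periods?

446

Let group 1 be 0–9 through group 5 = 40+.
[period 1]
Births: 1810 × 0.505 = 914 ; 1270 × 0.109 = 138 ⇒ total 1052
Group 2: 1010 × 0.981 = 991
Group 3: 520 × 0.976 = 508
Group 4: 1810 × 0.956 = 1730
Group 5: 1270 × 0.936 + 780 × 0.256 = 1189 + 200 = 1389
Net migration: Group 2 − 130 → 861
Population now: 0–9=1052, 10–19=861, 20–29=508, 30–39=1730, 40+=1389
[period 2]
Births: 508 × 0.505 = 257 ; 1730 × 0.109 = 189 ⇒ total 446
Group 2: 1052 × 0.981 = 1032
Group 3: 861 × 0.976 = 840
Group 4: 508 × 0.956 = 486
Group 5: 1730 × 0.936 + 1389 × 0.256 = 1619 + 356 = 1975
Net migration: Group 2 − 130 → 902
Population now: 0–9=446, 10–19=902, 20–29=840, 30–39=486, 40+=1975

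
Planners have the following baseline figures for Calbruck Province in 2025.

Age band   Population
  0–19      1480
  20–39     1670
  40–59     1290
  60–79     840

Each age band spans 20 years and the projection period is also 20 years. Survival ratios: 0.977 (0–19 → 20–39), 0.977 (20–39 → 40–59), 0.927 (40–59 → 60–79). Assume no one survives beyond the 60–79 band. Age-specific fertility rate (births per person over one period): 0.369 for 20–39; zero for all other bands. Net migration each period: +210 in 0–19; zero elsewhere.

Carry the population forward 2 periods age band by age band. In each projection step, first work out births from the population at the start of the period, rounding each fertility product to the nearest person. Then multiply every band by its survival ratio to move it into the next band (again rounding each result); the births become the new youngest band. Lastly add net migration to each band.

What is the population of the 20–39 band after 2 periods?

[period 1]
Births: 1670 * 0.369 = 616
20–39: 1480 * 0.977 = 1446
40–59: 1670 * 0.977 = 1632
60–79: 1290 * 0.927 = 1196
Net migration: 0–19 + 210 → 826
Giving 826 / 1446 / 1632 / 1196.
[period 2]
Births: 1446 * 0.369 = 534
20–39: 826 * 0.977 = 807
40–59: 1446 * 0.977 = 1413
60–79: 1632 * 0.927 = 1513
Net migration: 0–19 + 210 → 744
Giving 744 / 807 / 1413 / 1513.

807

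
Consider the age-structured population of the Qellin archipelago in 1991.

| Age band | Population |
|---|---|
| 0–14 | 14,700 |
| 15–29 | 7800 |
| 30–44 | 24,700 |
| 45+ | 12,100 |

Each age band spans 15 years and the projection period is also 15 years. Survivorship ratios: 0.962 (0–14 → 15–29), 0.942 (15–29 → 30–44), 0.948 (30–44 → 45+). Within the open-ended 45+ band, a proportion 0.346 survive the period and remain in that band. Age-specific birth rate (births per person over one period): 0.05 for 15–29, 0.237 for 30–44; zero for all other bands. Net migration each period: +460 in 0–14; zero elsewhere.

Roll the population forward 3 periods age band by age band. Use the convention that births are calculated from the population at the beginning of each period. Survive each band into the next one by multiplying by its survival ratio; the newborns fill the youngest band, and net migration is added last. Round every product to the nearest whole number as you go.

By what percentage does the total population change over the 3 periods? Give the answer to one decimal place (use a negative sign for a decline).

-47.5

[period 1]
Births: 7800 × 0.05 = 390  |  24700 × 0.237 = 5854 — total 6244
15–29: 14700 × 0.962 = 14141
30–44: 7800 × 0.942 = 7348
45+: 24700 × 0.948 + 12100 × 0.346 = 23416 + 4187 = 27603
Net migration: 0–14 + 460 → 6704
Giving 6704 / 14141 / 7348 / 27603.
[period 2]
Births: 14141 × 0.05 = 707  |  7348 × 0.237 = 1741 — total 2448
15–29: 6704 × 0.962 = 6449
30–44: 14141 × 0.942 = 13321
45+: 7348 × 0.948 + 27603 × 0.346 = 6966 + 9551 = 16517
Net migration: 0–14 + 460 → 2908
Giving 2908 / 6449 / 13321 / 16517.
[period 3]
Births: 6449 × 0.05 = 322  |  13321 × 0.237 = 3157 — total 3479
15–29: 2908 × 0.962 = 2797
30–44: 6449 × 0.942 = 6075
45+: 13321 × 0.948 + 16517 × 0.346 = 12628 + 5715 = 18343
Net migration: 0–14 + 460 → 3939
Giving 3939 / 2797 / 6075 / 18343.
Total: 59300 → 31154; change = -28146; percentage change = -47.5%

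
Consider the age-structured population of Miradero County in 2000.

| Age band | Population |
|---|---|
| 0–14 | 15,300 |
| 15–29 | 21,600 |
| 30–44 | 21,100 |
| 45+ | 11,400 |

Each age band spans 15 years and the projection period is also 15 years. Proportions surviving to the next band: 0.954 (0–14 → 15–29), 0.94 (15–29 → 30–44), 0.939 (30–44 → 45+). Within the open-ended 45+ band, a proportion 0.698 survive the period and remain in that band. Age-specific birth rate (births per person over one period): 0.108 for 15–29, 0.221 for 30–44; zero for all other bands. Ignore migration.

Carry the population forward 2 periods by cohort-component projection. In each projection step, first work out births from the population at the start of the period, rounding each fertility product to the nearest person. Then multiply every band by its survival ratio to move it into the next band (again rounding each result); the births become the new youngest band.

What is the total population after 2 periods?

64905

Period 1:
Births: 21600 * 0.108 = 2333 ; 21100 * 0.221 = 4663 → total 6996
15–29: 15300 * 0.954 = 14596
30–44: 21600 * 0.94 = 20304
45+: 21100 * 0.939 + 11400 * 0.698 = 19813 + 7957 = 27770
Giving 6996 / 14596 / 20304 / 27770.
Period 2:
Births: 14596 * 0.108 = 1576 ; 20304 * 0.221 = 4487 → total 6063
15–29: 6996 * 0.954 = 6674
30–44: 14596 * 0.94 = 13720
45+: 20304 * 0.939 + 27770 * 0.698 = 19065 + 19383 = 38448
Giving 6063 / 6674 / 13720 / 38448.
Total after period 2: 6063 + 6674 + 13720 + 38448 = 64905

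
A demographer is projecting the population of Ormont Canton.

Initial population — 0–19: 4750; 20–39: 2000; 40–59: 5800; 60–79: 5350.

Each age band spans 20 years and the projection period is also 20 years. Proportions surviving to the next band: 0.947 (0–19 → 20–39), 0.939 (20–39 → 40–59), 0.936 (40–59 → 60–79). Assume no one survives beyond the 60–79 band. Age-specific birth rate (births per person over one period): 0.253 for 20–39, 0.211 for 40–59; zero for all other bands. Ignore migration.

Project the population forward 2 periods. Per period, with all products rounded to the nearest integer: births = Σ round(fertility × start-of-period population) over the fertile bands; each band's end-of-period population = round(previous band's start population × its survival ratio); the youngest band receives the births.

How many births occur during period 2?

Call the groups 1 to 4, youngest first.
Period 1:
Births: 2000 × 0.253 = 506 ; 5800 × 0.211 = 1224 ⇒ total 1730
Group 2: 4750 × 0.947 = 4498
Group 3: 2000 × 0.939 = 1878
Group 4: 5800 × 0.936 = 5429
→ [1730, 4498, 1878, 5429]
Period 2:
Births: 4498 × 0.253 = 1138 ; 1878 × 0.211 = 396 ⇒ total 1534
Group 2: 1730 × 0.947 = 1638
Group 3: 4498 × 0.939 = 4224
Group 4: 1878 × 0.936 = 1758
→ [1534, 1638, 4224, 1758]

1534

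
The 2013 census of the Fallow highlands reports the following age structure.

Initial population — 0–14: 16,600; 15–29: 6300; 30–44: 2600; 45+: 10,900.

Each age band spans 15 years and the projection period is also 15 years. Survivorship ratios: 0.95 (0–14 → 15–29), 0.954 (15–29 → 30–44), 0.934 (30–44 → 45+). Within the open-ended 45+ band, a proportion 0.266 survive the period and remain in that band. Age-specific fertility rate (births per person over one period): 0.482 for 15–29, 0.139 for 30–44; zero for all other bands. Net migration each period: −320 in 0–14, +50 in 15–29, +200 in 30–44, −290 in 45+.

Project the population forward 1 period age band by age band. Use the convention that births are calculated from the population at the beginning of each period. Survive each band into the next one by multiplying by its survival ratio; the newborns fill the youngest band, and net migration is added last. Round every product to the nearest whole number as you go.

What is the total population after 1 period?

Let band 1 be 0–14 through band 4 = 45+.
After projecting period 1:
Births: 6300 * 0.482 = 3037 ; 2600 * 0.139 = 361 ⇒ total 3398
Band 2: 16600 * 0.95 = 15770
Band 3: 6300 * 0.954 = 6010
Band 4: 2600 * 0.934 + 10900 * 0.266 = 2428 + 2899 = 5327
Net migration: Band 1 − 320 → 3078; Band 2 + 50 → 15820; Band 3 + 200 → 6210; Band 4 − 290 → 5037
Population now: 0–14=3078, 15–29=15820, 30–44=6210, 45+=5037
Total after period 1: 3078 + 15820 + 6210 + 5037 = 30145

30145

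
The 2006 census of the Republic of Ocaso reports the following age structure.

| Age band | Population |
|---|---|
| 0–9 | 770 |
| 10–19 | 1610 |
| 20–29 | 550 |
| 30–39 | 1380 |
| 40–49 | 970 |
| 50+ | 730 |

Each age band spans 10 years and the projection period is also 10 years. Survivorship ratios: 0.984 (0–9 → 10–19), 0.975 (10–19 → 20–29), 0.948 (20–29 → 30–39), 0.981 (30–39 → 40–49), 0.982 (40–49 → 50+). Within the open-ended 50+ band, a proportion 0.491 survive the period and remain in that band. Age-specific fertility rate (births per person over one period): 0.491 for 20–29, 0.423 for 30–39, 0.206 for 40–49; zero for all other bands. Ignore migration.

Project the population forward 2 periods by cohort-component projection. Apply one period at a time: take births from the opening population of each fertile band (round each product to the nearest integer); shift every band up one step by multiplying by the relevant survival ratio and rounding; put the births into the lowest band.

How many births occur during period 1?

Call the bands 1 to 6, youngest first.
Period 1:
Births: 550 × 0.491 = 270, 1380 × 0.423 = 584, 970 × 0.206 = 200 ⇒ total 1054
Band 2: 770 × 0.984 = 758
Band 3: 1610 × 0.975 = 1570
Band 4: 550 × 0.948 = 521
Band 5: 1380 × 0.981 = 1354
Band 6: 970 × 0.982 + 730 × 0.491 = 953 + 358 = 1311
→ [1054, 758, 1570, 521, 1354, 1311]

1054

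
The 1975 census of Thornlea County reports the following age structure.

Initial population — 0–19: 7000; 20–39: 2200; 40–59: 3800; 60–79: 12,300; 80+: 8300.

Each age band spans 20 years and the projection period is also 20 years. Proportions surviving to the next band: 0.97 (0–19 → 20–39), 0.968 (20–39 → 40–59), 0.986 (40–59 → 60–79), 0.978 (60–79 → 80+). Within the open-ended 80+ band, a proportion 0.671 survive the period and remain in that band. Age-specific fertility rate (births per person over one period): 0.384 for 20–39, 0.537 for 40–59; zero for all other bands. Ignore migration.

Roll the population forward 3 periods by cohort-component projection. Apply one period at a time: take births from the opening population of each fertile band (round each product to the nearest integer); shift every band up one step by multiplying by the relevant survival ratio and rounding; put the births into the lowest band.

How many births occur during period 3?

Let group 1 be 0–19 through group 5 = 80+.
After projecting period 1:
Births: 2200 × 0.384 = 845, 3800 × 0.537 = 2041 → total 2886
Group 2: 7000 × 0.97 = 6790
Group 3: 2200 × 0.968 = 2130
Group 4: 3800 × 0.986 = 3747
Group 5: 12300 × 0.978 + 8300 × 0.671 = 12029 + 5569 = 17598
Population now: 0–19=2886, 20–39=6790, 40–59=2130, 60–79=3747, 80+=17598
After projecting period 2:
Births: 6790 × 0.384 = 2607, 2130 × 0.537 = 1144 → total 3751
Group 2: 2886 × 0.97 = 2799
Group 3: 6790 × 0.968 = 6573
Group 4: 2130 × 0.986 = 2100
Group 5: 3747 × 0.978 + 17598 × 0.671 = 3665 + 11808 = 15473
Population now: 0–19=3751, 20–39=2799, 40–59=6573, 60–79=2100, 80+=15473
After projecting period 3:
Births: 2799 × 0.384 = 1075, 6573 × 0.537 = 3530 → total 4605
Group 2: 3751 × 0.97 = 3638
Group 3: 2799 × 0.968 = 2709
Group 4: 6573 × 0.986 = 6481
Group 5: 2100 × 0.978 + 15473 × 0.671 = 2054 + 10382 = 12436
Population now: 0–19=4605, 20–39=3638, 40–59=2709, 60–79=6481, 80+=12436

4605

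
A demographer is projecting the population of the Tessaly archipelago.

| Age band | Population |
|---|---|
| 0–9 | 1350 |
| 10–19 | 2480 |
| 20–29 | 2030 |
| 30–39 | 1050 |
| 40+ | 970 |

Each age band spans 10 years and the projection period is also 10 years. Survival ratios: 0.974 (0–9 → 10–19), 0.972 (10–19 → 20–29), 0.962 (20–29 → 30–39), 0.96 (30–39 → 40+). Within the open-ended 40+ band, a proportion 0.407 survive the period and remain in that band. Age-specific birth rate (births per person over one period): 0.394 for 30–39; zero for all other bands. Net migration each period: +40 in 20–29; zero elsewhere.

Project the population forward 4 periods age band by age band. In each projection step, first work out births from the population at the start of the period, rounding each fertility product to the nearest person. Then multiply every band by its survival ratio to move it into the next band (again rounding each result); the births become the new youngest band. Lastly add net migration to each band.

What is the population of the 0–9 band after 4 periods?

Numbering the bands 1..5 from youngest to oldest:
— Period 1 —
Births: 1050 × 0.394 = 414
Band 2: 1350 × 0.974 = 1315
Band 3: 2480 × 0.972 = 2411
Band 4: 2030 × 0.962 = 1953
Band 5: 1050 × 0.96 + 970 × 0.407 = 1008 + 395 = 1403
Net migration: Band 3 + 40 → 2451
→ [414, 1315, 2451, 1953, 1403]
— Period 2 —
Births: 1953 × 0.394 = 769
Band 2: 414 × 0.974 = 403
Band 3: 1315 × 0.972 = 1278
Band 4: 2451 × 0.962 = 2358
Band 5: 1953 × 0.96 + 1403 × 0.407 = 1875 + 571 = 2446
Net migration: Band 3 + 40 → 1318
→ [769, 403, 1318, 2358, 2446]
— Period 3 —
Births: 2358 × 0.394 = 929
Band 2: 769 × 0.974 = 749
Band 3: 403 × 0.972 = 392
Band 4: 1318 × 0.962 = 1268
Band 5: 2358 × 0.96 + 2446 × 0.407 = 2264 + 996 = 3260
Net migration: Band 3 + 40 → 432
→ [929, 749, 432, 1268, 3260]
— Period 4 —
Births: 1268 × 0.394 = 500
Band 2: 929 × 0.974 = 905
Band 3: 749 × 0.972 = 728
Band 4: 432 × 0.962 = 416
Band 5: 1268 × 0.96 + 3260 × 0.407 = 1217 + 1327 = 2544
Net migration: Band 3 + 40 → 768
→ [500, 905, 768, 416, 2544]

500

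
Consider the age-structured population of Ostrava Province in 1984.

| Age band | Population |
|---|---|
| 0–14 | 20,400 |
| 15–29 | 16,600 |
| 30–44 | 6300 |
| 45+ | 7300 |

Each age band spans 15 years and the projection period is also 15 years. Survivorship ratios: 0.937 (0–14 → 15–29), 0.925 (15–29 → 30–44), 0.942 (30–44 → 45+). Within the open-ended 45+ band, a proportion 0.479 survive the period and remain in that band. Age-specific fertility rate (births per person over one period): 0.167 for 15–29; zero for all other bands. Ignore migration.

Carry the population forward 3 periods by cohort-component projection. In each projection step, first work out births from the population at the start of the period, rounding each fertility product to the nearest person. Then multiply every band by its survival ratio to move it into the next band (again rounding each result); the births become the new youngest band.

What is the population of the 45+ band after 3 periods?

Let band 1 be 0–14 through band 4 = 45+.
Period 1.
Births: 16600 × 0.167 = 2772
Band 2: 20400 × 0.937 = 19115
Band 3: 16600 × 0.925 = 15355
Band 4: 6300 × 0.942 + 7300 × 0.479 = 5935 + 3497 = 9432
End of period: [2772, 19115, 15355, 9432]
Period 2.
Births: 19115 × 0.167 = 3192
Band 2: 2772 × 0.937 = 2597
Band 3: 19115 × 0.925 = 17681
Band 4: 15355 × 0.942 + 9432 × 0.479 = 14464 + 4518 = 18982
End of period: [3192, 2597, 17681, 18982]
Period 3.
Births: 2597 × 0.167 = 434
Band 2: 3192 × 0.937 = 2991
Band 3: 2597 × 0.925 = 2402
Band 4: 17681 × 0.942 + 18982 × 0.479 = 16656 + 9092 = 25748
End of period: [434, 2991, 2402, 25748]

25748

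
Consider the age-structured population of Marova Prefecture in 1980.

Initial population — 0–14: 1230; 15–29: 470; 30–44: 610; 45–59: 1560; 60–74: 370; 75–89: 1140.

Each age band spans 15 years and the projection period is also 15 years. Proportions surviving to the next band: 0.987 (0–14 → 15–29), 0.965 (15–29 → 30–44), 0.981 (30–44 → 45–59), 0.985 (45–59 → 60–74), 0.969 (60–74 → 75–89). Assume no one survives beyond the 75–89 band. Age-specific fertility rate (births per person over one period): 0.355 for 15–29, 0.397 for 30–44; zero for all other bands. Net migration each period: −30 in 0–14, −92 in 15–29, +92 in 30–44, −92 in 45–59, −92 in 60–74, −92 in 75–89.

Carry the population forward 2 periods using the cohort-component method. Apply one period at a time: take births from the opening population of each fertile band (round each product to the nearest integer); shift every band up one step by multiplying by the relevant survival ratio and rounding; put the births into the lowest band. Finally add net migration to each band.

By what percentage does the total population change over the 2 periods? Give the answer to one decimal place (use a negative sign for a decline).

After projecting period 1:
Births: 470 × 0.355 = 167  |  610 × 0.397 = 242 ⇒ total 409
15–29: 1230 × 0.987 = 1214
30–44: 470 × 0.965 = 454
45–59: 610 × 0.981 = 598
60–74: 1560 × 0.985 = 1537
75–89: 370 × 0.969 = 359
Net migration: 0–14 − 30 → 379; 15–29 − 92 → 1122; 30–44 + 92 → 546; 45–59 − 92 → 506; 60–74 − 92 → 1445; 75–89 − 92 → 267
Population now: 0–14=379, 15–29=1122, 30–44=546, 45–59=506, 60–74=1445, 75–89=267
After projecting period 2:
Births: 1122 × 0.355 = 398  |  546 × 0.397 = 217 ⇒ total 615
15–29: 379 × 0.987 = 374
30–44: 1122 × 0.965 = 1083
45–59: 546 × 0.981 = 536
60–74: 506 × 0.985 = 498
75–89: 1445 × 0.969 = 1400
Net migration: 0–14 − 30 → 585; 15–29 − 92 → 282; 30–44 + 92 → 1175; 45–59 − 92 → 444; 60–74 − 92 → 406; 75–89 − 92 → 1308
Population now: 0–14=585, 15–29=282, 30–44=1175, 45–59=444, 60–74=406, 75–89=1308
Total: 5380 → 4200; change = -1180; percentage change = -21.9%

-21.9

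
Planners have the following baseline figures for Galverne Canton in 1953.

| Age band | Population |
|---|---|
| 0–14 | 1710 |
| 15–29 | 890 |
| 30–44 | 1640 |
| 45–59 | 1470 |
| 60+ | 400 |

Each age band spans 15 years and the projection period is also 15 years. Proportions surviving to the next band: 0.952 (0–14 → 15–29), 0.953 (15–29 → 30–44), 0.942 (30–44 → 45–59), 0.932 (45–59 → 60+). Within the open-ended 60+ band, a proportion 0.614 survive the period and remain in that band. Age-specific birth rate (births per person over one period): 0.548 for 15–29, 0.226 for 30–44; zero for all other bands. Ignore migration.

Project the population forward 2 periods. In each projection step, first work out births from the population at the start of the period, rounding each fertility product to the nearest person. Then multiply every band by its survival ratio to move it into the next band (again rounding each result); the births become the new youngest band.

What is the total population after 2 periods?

Period 1.
Births: 890 * 0.548 = 488  |  1640 * 0.226 = 371 ⇒ total 859
15–29: 1710 * 0.952 = 1628
30–44: 890 * 0.953 = 848
45–59: 1640 * 0.942 = 1545
60+: 1470 * 0.932 + 400 * 0.614 = 1370 + 246 = 1616
Giving 859 / 1628 / 848 / 1545 / 1616.
Period 2.
Births: 1628 * 0.548 = 892  |  848 * 0.226 = 192 ⇒ total 1084
15–29: 859 * 0.952 = 818
30–44: 1628 * 0.953 = 1551
45–59: 848 * 0.942 = 799
60+: 1545 * 0.932 + 1616 * 0.614 = 1440 + 992 = 2432
Giving 1084 / 818 / 1551 / 799 / 2432.
Total after period 2: 1084 + 818 + 1551 + 799 + 2432 = 6684

6684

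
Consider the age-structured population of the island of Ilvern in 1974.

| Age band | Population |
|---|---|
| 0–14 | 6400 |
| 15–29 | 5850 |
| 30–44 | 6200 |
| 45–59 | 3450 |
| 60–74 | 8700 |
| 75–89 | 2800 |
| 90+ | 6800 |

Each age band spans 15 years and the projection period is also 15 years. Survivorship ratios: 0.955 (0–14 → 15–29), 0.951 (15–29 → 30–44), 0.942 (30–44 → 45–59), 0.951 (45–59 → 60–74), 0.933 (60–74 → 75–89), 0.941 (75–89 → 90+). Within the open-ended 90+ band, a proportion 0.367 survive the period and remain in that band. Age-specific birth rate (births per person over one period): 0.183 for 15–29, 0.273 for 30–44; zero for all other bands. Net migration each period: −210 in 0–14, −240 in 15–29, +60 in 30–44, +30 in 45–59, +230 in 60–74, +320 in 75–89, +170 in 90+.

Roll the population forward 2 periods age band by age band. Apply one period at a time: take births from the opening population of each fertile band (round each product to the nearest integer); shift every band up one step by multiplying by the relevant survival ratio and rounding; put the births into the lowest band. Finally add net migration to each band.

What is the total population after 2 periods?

35032

(Bands numbered youngest = 1 to oldest = 7.)
— Period 1 —
Births: 5850 × 0.183 = 1071, 6200 × 0.273 = 1693 → total 2764
Band 2: 6400 × 0.955 = 6112
Band 3: 5850 × 0.951 = 5563
Band 4: 6200 × 0.942 = 5840
Band 5: 3450 × 0.951 = 3281
Band 6: 8700 × 0.933 = 8117
Band 7: 2800 × 0.941 + 6800 × 0.367 = 2635 + 2496 = 5131
Net migration: Band 1 − 210 → 2554; Band 2 − 240 → 5872; Band 3 + 60 → 5623; Band 4 + 30 → 5870; Band 5 + 230 → 3511; Band 6 + 320 → 8437; Band 7 + 170 → 5301
End of period: [2554, 5872, 5623, 5870, 3511, 8437, 5301]
— Period 2 —
Births: 5872 × 0.183 = 1075, 5623 × 0.273 = 1535 → total 2610
Band 2: 2554 × 0.955 = 2439
Band 3: 5872 × 0.951 = 5584
Band 4: 5623 × 0.942 = 5297
Band 5: 5870 × 0.951 = 5582
Band 6: 3511 × 0.933 = 3276
Band 7: 8437 × 0.941 + 5301 × 0.367 = 7939 + 1945 = 9884
Net migration: Band 1 − 210 → 2400; Band 2 − 240 → 2199; Band 3 + 60 → 5644; Band 4 + 30 → 5327; Band 5 + 230 → 5812; Band 6 + 320 → 3596; Band 7 + 170 → 10054
End of period: [2400, 2199, 5644, 5327, 5812, 3596, 10054]
Total after period 2: 2400 + 2199 + 5644 + 5327 + 5812 + 3596 + 10054 = 35032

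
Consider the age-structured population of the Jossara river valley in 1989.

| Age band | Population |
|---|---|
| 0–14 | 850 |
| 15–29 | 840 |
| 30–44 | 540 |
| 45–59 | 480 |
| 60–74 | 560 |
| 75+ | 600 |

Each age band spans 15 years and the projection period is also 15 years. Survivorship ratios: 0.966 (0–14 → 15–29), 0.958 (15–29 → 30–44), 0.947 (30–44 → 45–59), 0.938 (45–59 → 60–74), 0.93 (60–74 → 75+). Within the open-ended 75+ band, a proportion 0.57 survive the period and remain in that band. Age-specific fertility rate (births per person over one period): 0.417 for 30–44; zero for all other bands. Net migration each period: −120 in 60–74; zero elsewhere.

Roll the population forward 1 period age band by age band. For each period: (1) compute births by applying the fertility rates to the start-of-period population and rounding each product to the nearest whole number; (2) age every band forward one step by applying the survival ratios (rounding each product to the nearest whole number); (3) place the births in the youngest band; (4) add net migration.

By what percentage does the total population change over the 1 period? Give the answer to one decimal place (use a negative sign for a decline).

Period 1:
Births: 540 × 0.417 = 225
15–29: 850 × 0.966 = 821
30–44: 840 × 0.958 = 805
45–59: 540 × 0.947 = 511
60–74: 480 × 0.938 = 450
75+: 560 × 0.93 + 600 × 0.57 = 521 + 342 = 863
Net migration: 60–74 − 120 → 330
Giving 225 / 821 / 805 / 511 / 330 / 863.
Total: 3870 → 3555; change = -315; percentage change = -8.1%

-8.1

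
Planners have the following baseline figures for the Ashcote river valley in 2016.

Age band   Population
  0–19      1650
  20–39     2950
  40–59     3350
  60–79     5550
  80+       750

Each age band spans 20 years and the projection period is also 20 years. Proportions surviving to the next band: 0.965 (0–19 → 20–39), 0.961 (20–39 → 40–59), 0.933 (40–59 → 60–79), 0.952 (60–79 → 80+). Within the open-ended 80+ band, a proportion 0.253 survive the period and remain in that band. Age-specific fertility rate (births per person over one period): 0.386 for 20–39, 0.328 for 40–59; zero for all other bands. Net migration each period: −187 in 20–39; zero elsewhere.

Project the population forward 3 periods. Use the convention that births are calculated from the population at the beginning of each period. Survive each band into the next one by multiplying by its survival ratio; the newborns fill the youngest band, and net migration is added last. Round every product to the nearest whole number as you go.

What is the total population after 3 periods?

9215

Numbering the groups 1..5 from youngest to oldest:
— Period 1 —
Births: 2950 * 0.386 = 1139  |  3350 * 0.328 = 1099 → total 2238
Group 2: 1650 * 0.965 = 1592
Group 3: 2950 * 0.961 = 2835
Group 4: 3350 * 0.933 = 3126
Group 5: 5550 * 0.952 + 750 * 0.253 = 5284 + 190 = 5474
Net migration: Group 2 − 187 → 1405
Population now: 0–19=2238, 20–39=1405, 40–59=2835, 60–79=3126, 80+=5474
— Period 2 —
Births: 1405 * 0.386 = 542  |  2835 * 0.328 = 930 → total 1472
Group 2: 2238 * 0.965 = 2160
Group 3: 1405 * 0.961 = 1350
Group 4: 2835 * 0.933 = 2645
Group 5: 3126 * 0.952 + 5474 * 0.253 = 2976 + 1385 = 4361
Net migration: Group 2 − 187 → 1973
Population now: 0–19=1472, 20–39=1973, 40–59=1350, 60–79=2645, 80+=4361
— Period 3 —
Births: 1973 * 0.386 = 762  |  1350 * 0.328 = 443 → total 1205
Group 2: 1472 * 0.965 = 1420
Group 3: 1973 * 0.961 = 1896
Group 4: 1350 * 0.933 = 1260
Group 5: 2645 * 0.952 + 4361 * 0.253 = 2518 + 1103 = 3621
Net migration: Group 2 − 187 → 1233
Population now: 0–19=1205, 20–39=1233, 40–59=1896, 60–79=1260, 80+=3621
Total after period 3: 1205 + 1233 + 1896 + 1260 + 3621 = 9215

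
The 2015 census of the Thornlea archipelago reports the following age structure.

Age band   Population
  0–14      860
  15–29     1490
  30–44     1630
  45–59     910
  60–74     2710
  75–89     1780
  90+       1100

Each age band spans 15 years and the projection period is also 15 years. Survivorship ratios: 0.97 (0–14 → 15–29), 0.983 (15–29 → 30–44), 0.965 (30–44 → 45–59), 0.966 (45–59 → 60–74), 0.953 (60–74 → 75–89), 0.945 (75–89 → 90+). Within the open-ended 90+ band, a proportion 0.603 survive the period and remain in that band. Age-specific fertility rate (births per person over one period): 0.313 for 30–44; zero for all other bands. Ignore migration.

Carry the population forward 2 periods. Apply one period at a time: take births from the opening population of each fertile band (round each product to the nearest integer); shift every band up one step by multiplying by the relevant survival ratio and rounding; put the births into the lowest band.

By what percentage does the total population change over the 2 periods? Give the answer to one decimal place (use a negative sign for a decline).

-10.3

Period 1:
Births: 1630 * 0.313 = 510
15–29: 860 * 0.97 = 834
30–44: 1490 * 0.983 = 1465
45–59: 1630 * 0.965 = 1573
60–74: 910 * 0.966 = 879
75–89: 2710 * 0.953 = 2583
90+: 1780 * 0.945 + 1100 * 0.603 = 1682 + 663 = 2345
End of period: [510, 834, 1465, 1573, 879, 2583, 2345]
Period 2:
Births: 1465 * 0.313 = 459
15–29: 510 * 0.97 = 495
30–44: 834 * 0.983 = 820
45–59: 1465 * 0.965 = 1414
60–74: 1573 * 0.966 = 1520
75–89: 879 * 0.953 = 838
90+: 2583 * 0.945 + 2345 * 0.603 = 2441 + 1414 = 3855
End of period: [459, 495, 820, 1414, 1520, 838, 3855]
Total: 10480 → 9401; change = -1079; percentage change = -10.3%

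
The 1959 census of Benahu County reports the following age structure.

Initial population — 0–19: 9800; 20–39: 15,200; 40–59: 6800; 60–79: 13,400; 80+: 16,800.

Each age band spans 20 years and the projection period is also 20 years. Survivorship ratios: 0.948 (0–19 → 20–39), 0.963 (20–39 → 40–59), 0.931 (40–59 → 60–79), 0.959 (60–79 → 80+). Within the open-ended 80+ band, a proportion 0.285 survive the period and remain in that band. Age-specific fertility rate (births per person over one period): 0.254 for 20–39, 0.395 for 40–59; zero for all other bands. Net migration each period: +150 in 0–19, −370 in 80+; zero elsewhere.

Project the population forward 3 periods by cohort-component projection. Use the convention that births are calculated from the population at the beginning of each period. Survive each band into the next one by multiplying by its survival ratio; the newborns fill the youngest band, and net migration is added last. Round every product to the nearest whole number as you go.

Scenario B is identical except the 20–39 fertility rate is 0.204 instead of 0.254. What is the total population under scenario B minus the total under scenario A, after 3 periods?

[period 1]
Births: 15200 * 0.254 = 3861, 6800 * 0.395 = 2686 → 6547
20–39: 9800 * 0.948 = 9290
40–59: 15200 * 0.963 = 14638
60–79: 6800 * 0.931 = 6331
80+: 13400 * 0.959 + 16800 * 0.285 = 12851 + 4788 = 17639
Net migration: 0–19 + 150 → 6697; 80+ − 370 → 17269
End of period: [6697, 9290, 14638, 6331, 17269]
[period 2]
Births: 9290 * 0.254 = 2360, 14638 * 0.395 = 5782 → 8142
20–39: 6697 * 0.948 = 6349
40–59: 9290 * 0.963 = 8946
60–79: 14638 * 0.931 = 13628
80+: 6331 * 0.959 + 17269 * 0.285 = 6071 + 4922 = 10993
Net migration: 0–19 + 150 → 8292; 80+ − 370 → 10623
End of period: [8292, 6349, 8946, 13628, 10623]
[period 3]
Births: 6349 * 0.254 = 1613, 8946 * 0.395 = 3534 → 5147
20–39: 8292 * 0.948 = 7861
40–59: 6349 * 0.963 = 6114
60–79: 8946 * 0.931 = 8329
80+: 13628 * 0.959 + 10623 * 0.285 = 13069 + 3028 = 16097
Net migration: 0–19 + 150 → 5297; 80+ − 370 → 15727
End of period: [5297, 7861, 6114, 8329, 15727]
Scenario A total after 3 periods: 43328
Scenario B projection —
[period 1]
Births: 15200 * 0.204 = 3101, 6800 * 0.395 = 2686 → 5787
20–39: 9800 * 0.948 = 9290
40–59: 15200 * 0.963 = 14638
60–79: 6800 * 0.931 = 6331
80+: 13400 * 0.959 + 16800 * 0.285 = 12851 + 4788 = 17639
Net migration: 0–19 + 150 → 5937; 80+ − 370 → 17269
End of period: [5937, 9290, 14638, 6331, 17269]
[period 2]
Births: 9290 * 0.204 = 1895, 14638 * 0.395 = 5782 → 7677
20–39: 5937 * 0.948 = 5628
40–59: 9290 * 0.963 = 8946
60–79: 14638 * 0.931 = 13628
80+: 6331 * 0.959 + 17269 * 0.285 = 6071 + 4922 = 10993
Net migration: 0–19 + 150 → 7827; 80+ − 370 → 10623
End of period: [7827, 5628, 8946, 13628, 10623]
[period 3]
Births: 5628 * 0.204 = 1148, 8946 * 0.395 = 3534 → 4682
20–39: 7827 * 0.948 = 7420
40–59: 5628 * 0.963 = 5420
60–79: 8946 * 0.931 = 8329
80+: 13628 * 0.959 + 10623 * 0.285 = 13069 + 3028 = 16097
Net migration: 0–19 + 150 → 4832; 80+ − 370 → 15727
End of period: [4832, 7420, 5420, 8329, 15727]
Scenario B total after 3 periods: 41728
Difference B − A = 41728 − 43328 = -1600

-1600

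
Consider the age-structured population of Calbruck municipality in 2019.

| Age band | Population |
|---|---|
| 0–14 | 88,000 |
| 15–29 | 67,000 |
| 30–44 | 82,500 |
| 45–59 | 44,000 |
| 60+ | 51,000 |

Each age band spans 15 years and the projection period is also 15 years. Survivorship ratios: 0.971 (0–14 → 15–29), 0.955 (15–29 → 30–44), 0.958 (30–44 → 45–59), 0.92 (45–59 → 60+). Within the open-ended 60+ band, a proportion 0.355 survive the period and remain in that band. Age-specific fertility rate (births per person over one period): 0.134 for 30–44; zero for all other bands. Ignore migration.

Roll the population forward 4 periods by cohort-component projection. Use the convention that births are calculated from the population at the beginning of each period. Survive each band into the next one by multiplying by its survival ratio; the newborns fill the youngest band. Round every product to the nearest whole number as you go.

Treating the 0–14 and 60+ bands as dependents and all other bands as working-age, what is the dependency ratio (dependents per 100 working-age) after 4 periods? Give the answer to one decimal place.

370.2

Period 1:
Births: 82500 × 0.134 = 11055
15–29: 88000 × 0.971 = 85448
30–44: 67000 × 0.955 = 63985
45–59: 82500 × 0.958 = 79035
60+: 44000 × 0.92 + 51000 × 0.355 = 40480 + 18105 = 58585
Giving 11055 / 85448 / 63985 / 79035 / 58585.
Period 2:
Births: 63985 × 0.134 = 8574
15–29: 11055 × 0.971 = 10734
30–44: 85448 × 0.955 = 81603
45–59: 63985 × 0.958 = 61298
60+: 79035 × 0.92 + 58585 × 0.355 = 72712 + 20798 = 93510
Giving 8574 / 10734 / 81603 / 61298 / 93510.
Period 3:
Births: 81603 × 0.134 = 10935
15–29: 8574 × 0.971 = 8325
30–44: 10734 × 0.955 = 10251
45–59: 81603 × 0.958 = 78176
60+: 61298 × 0.92 + 93510 × 0.355 = 56394 + 33196 = 89590
Giving 10935 / 8325 / 10251 / 78176 / 89590.
Period 4:
Births: 10251 × 0.134 = 1374
15–29: 10935 × 0.971 = 10618
30–44: 8325 × 0.955 = 7950
45–59: 10251 × 0.958 = 9820
60+: 78176 × 0.92 + 89590 × 0.355 = 71922 + 31804 = 103726
Giving 1374 / 10618 / 7950 / 9820 / 103726.
Dependents (band 0–14 + band 60+) = 1374 + 103726 = 105100; working-age = 28388; ratio = 105100/28388 × 100 = 370.2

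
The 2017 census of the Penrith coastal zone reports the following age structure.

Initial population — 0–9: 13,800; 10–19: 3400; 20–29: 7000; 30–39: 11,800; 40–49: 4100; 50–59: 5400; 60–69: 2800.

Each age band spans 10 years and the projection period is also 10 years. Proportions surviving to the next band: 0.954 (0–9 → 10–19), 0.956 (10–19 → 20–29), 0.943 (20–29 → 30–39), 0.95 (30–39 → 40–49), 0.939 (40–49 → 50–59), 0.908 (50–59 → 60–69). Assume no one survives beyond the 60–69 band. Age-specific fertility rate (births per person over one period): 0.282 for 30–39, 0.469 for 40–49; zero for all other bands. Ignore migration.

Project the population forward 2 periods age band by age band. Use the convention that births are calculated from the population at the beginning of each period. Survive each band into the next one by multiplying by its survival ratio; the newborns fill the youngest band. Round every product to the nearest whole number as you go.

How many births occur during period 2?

Period 1.
Births: 11800 * 0.282 = 3328, 4100 * 0.469 = 1923 → 5251
10–19: 13800 * 0.954 = 13165
20–29: 3400 * 0.956 = 3250
30–39: 7000 * 0.943 = 6601
40–49: 11800 * 0.95 = 11210
50–59: 4100 * 0.939 = 3850
60–69: 5400 * 0.908 = 4903
→ [5251, 13165, 3250, 6601, 11210, 3850, 4903]
Period 2.
Births: 6601 * 0.282 = 1861, 11210 * 0.469 = 5257 → 7118
10–19: 5251 * 0.954 = 5009
20–29: 13165 * 0.956 = 12586
30–39: 3250 * 0.943 = 3065
40–49: 6601 * 0.95 = 6271
50–59: 11210 * 0.939 = 10526
60–69: 3850 * 0.908 = 3496
→ [7118, 5009, 12586, 3065, 6271, 10526, 3496]

7118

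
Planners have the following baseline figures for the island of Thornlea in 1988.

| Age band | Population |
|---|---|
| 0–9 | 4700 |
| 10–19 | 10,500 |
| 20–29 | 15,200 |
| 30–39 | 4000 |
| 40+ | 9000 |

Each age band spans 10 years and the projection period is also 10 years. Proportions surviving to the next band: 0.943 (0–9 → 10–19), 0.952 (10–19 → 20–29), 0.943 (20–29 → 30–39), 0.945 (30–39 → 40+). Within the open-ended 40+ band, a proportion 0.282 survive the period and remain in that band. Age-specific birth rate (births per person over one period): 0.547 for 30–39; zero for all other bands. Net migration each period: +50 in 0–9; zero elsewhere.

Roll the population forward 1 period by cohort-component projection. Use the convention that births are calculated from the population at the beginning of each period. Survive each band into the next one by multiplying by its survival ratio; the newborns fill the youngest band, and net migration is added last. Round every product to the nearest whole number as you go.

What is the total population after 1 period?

Call the bands 1 to 5, youngest first.
— Period 1 —
Births: 4000 × 0.547 = 2188
Band 2: 4700 × 0.943 = 4432
Band 3: 10500 × 0.952 = 9996
Band 4: 15200 × 0.943 = 14334
Band 5: 4000 × 0.945 + 9000 × 0.282 = 3780 + 2538 = 6318
Net migration: Band 1 + 50 → 2238
Population now: 0–9=2238, 10–19=4432, 20–29=9996, 30–39=14334, 40+=6318
Total after period 1: 2238 + 4432 + 9996 + 14334 + 6318 = 37318

37318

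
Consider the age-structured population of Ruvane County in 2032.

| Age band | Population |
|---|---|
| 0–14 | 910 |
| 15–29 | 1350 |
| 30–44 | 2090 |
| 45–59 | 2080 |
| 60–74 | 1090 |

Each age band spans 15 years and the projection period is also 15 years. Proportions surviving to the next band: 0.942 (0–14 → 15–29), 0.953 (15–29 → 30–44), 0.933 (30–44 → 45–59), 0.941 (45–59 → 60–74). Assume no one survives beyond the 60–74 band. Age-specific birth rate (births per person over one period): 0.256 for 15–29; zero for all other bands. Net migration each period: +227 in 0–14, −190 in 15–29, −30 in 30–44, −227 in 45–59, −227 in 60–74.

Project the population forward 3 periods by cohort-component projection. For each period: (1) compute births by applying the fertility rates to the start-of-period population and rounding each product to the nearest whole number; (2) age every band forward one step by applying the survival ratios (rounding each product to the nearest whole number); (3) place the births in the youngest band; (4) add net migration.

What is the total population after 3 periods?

1807

Numbering the groups 1..5 from youngest to oldest:
— Period 1 —
Births: 1350 * 0.256 = 346
Group 2: 910 * 0.942 = 857
Group 3: 1350 * 0.953 = 1287
Group 4: 2090 * 0.933 = 1950
Group 5: 2080 * 0.941 = 1957
Net migration: Group 1 + 227 → 573; Group 2 − 190 → 667; Group 3 − 30 → 1257; Group 4 − 227 → 1723; Group 5 − 227 → 1730
Population now: 0–14=573, 15–29=667, 30–44=1257, 45–59=1723, 60–74=1730
— Period 2 —
Births: 667 * 0.256 = 171
Group 2: 573 * 0.942 = 540
Group 3: 667 * 0.953 = 636
Group 4: 1257 * 0.933 = 1173
Group 5: 1723 * 0.941 = 1621
Net migration: Group 1 + 227 → 398; Group 2 − 190 → 350; Group 3 − 30 → 606; Group 4 − 227 → 946; Group 5 − 227 → 1394
Population now: 0–14=398, 15–29=350, 30–44=606, 45–59=946, 60–74=1394
— Period 3 —
Births: 350 * 0.256 = 90
Group 2: 398 * 0.942 = 375
Group 3: 350 * 0.953 = 334
Group 4: 606 * 0.933 = 565
Group 5: 946 * 0.941 = 890
Net migration: Group 1 + 227 → 317; Group 2 − 190 → 185; Group 3 − 30 → 304; Group 4 − 227 → 338; Group 5 − 227 → 663
Population now: 0–14=317, 15–29=185, 30–44=304, 45–59=338, 60–74=663
Total after period 3: 317 + 185 + 304 + 338 + 663 = 1807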